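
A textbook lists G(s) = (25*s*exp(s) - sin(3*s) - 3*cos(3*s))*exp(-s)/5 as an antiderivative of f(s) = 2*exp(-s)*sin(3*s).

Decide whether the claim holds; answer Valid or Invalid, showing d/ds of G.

d/ds[G] = (5*exp(s) + 2*sin(3*s))*exp(-s)
d/ds[G] - f(s) = 5 != 0.

Invalid: d/ds[G] - f = 5, which is not 0.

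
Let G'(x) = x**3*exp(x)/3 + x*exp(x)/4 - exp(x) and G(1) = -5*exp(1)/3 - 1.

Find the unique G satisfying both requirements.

G(x) = x**3*exp(x)/3 - x**2*exp(x) + 9*x*exp(x)/4 - 13*exp(x)/4 - 1

G'(x) has the shape u'v + uv' for u = x**3/3 - x**2 + 9*x/4 - 13/4 and v = exp(x) — it is the derivative of the product u*v.
A general antiderivative is (4*x**3 - 12*x**2 + 27*x - 39)*exp(x)/12 + C.
The condition gives C = -5*exp(1)/3 - 1 - (-5*exp(1)/3) = -1.
So G(x) = x**3*exp(x)/3 - x**2*exp(x) + 9*x*exp(x)/4 - 13*exp(x)/4 - 1.
Check: d/dx[x**3*exp(x)/3 - x**2*exp(x) + 9*x*exp(x)/4 - 13*exp(x)/4 - 1] = x**3*exp(x)/3 + x*exp(x)/4 - exp(x) = G'(x).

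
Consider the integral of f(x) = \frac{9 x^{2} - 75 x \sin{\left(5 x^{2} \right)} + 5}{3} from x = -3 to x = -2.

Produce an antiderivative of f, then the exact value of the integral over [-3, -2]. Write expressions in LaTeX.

A first test for any F(x): its x-derivative must equal f(x) identically.
F(x) = x^{3} + \frac{5 x}{3} + \frac{5 \cos{\left(5 x^{2} \right)}}{2} is an antiderivative of f.
Check: d/dx[x^{3} + \frac{5 x}{3} + \frac{5 \cos{\left(5 x^{2} \right)}}{2}] = 3 x^{2} - 25 x \sin{\left(5 x^{2} \right)} + \frac{5}{3}, which equals f(x).
F(-2) = - \frac{34}{3} + \frac{5 \cos{\left(20 \right)}}{2}; F(-3) = -32 + \frac{5 \cos{\left(45 \right)}}{2}.
Integral = F(-2) - F(-3) = - \frac{5 \cos{\left(45 \right)}}{2} + \frac{5 \cos{\left(20 \right)}}{2} + \frac{62}{3}.

Antiderivative: F(x) = x^{3} + \frac{5 x}{3} + \frac{5 \cos{\left(5 x^{2} \right)}}{2}; value = - \frac{5 \cos{\left(45 \right)}}{2} + \frac{5 \cos{\left(20 \right)}}{2} + \frac{62}{3}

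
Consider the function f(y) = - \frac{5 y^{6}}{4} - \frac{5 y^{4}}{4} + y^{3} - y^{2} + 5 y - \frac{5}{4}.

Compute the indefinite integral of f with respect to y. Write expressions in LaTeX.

F(y) = - \frac{y \left(15 y^{6} + 21 y^{4} - 21 y^{3} + 28 y^{2} - 210 y + 105\right)}{84} + C

The integrand splits into summands that can be handled one at a time.
Check: d/dy[- \frac{y \left(15 y^{6} + 21 y^{4} - 21 y^{3} + 28 y^{2} - 210 y + 105\right)}{84}] = - \frac{5 y^{6}}{4} - \frac{5 y^{4}}{4} + y^{3} - y^{2} + 5 y - \frac{5}{4} = f(y).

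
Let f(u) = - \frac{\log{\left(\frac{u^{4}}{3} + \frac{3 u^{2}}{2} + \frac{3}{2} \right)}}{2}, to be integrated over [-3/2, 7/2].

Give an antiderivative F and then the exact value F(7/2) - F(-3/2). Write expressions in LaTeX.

Antiderivative: F(u) = - \frac{u \log{\left(\frac{u^{4}}{3} + \frac{3 u^{2}}{2} + \frac{3}{2} \right)}}{2} + 2 u - \sqrt{3} \operatorname{atan}{\left(\frac{\sqrt{3} u}{3} \right)} - \frac{\sqrt{6} \operatorname{atan}{\left(\frac{\sqrt{6} u}{3} \right)}}{2}; value = - \frac{7 \log{\left(\frac{3355}{48} \right)}}{4} - \sqrt{3} \operatorname{atan}{\left(\frac{7 \sqrt{3}}{6} \right)} - \frac{\sqrt{6} \operatorname{atan}{\left(\frac{7 \sqrt{6}}{6} \right)}}{2} - \frac{3 \log{\left(\frac{105}{16} \right)}}{4} - \sqrt{3} \operatorname{atan}{\left(\frac{\sqrt{3}}{2} \right)} - \frac{\sqrt{6} \operatorname{atan}{\left(\frac{\sqrt{6}}{2} \right)}}{2} + 10

A candidate is checked by its d/du: the result must match f(u).
F(u) = - \frac{u \log{\left(\frac{u^{4}}{3} + \frac{3 u^{2}}{2} + \frac{3}{2} \right)}}{2} + 2 u - \sqrt{3} \operatorname{atan}{\left(\frac{\sqrt{3} u}{3} \right)} - \frac{\sqrt{6} \operatorname{atan}{\left(\frac{\sqrt{6} u}{3} \right)}}{2} is an antiderivative of f.
Check: d/du[- \frac{u \log{\left(\frac{u^{4}}{3} + \frac{3 u^{2}}{2} + \frac{3}{2} \right)}}{2} + 2 u - \sqrt{3} \operatorname{atan}{\left(\frac{\sqrt{3} u}{3} \right)} - \frac{\sqrt{6} \operatorname{atan}{\left(\frac{\sqrt{6} u}{3} \right)}}{2}] = - \frac{\log{\left(2 u^{4} + 9 u^{2} + 9 \right)}}{2} + \frac{\log{\left(6 \right)}}{2}, which equals f(u).
F(7/2) = - \frac{7 \log{\left(\frac{3355}{48} \right)}}{4} - \sqrt{3} \operatorname{atan}{\left(\frac{7 \sqrt{3}}{6} \right)} - \frac{\sqrt{6} \operatorname{atan}{\left(\frac{7 \sqrt{6}}{6} \right)}}{2} + 7; F(-3/2) = -3 + \frac{\sqrt{6} \operatorname{atan}{\left(\frac{\sqrt{6}}{2} \right)}}{2} + \sqrt{3} \operatorname{atan}{\left(\frac{\sqrt{3}}{2} \right)} + \frac{3 \log{\left(\frac{105}{16} \right)}}{4}.
Integral = F(7/2) - F(-3/2) = - \frac{7 \log{\left(\frac{3355}{48} \right)}}{4} - \sqrt{3} \operatorname{atan}{\left(\frac{7 \sqrt{3}}{6} \right)} - \frac{\sqrt{6} \operatorname{atan}{\left(\frac{7 \sqrt{6}}{6} \right)}}{2} - \frac{3 \log{\left(\frac{105}{16} \right)}}{4} - \sqrt{3} \operatorname{atan}{\left(\frac{\sqrt{3}}{2} \right)} - \frac{\sqrt{6} \operatorname{atan}{\left(\frac{\sqrt{6}}{2} \right)}}{2} + 10.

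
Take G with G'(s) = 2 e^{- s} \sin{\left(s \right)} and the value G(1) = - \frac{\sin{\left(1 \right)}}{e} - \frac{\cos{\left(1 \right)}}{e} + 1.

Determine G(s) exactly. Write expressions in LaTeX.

G(s) = 1 - e^{- s} \sin{\left(s \right)} - e^{- s} \cos{\left(s \right)}

A candidate passes only if d/ds[G] lands on the given G'(s) exactly.
A general antiderivative is - e^{- s} \sin{\left(s \right)} - e^{- s} \cos{\left(s \right)} + C.
The condition gives C = - \frac{\sin{\left(1 \right)}}{e} - \frac{\cos{\left(1 \right)}}{e} + 1 - (- \frac{\sin{\left(1 \right)}}{e} - \frac{\cos{\left(1 \right)}}{e}) = 1.
So G(s) = 1 - e^{- s} \sin{\left(s \right)} - e^{- s} \cos{\left(s \right)}.
Check: d/ds[1 - e^{- s} \sin{\left(s \right)} - e^{- s} \cos{\left(s \right)}] = 2 e^{- s} \sin{\left(s \right)} = G'(s).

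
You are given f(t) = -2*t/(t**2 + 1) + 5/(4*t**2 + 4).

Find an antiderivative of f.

An antiderivative is F(t) = (-4*log(t**2 + 1) + 5*atan(t))/4.

Integrate term by term and add the pieces.
Check: d/dt[(-4*log(t**2 + 1) + 5*atan(t))/4] = (5 - 8*t)/(4*t**2 + 4), which equals f(t).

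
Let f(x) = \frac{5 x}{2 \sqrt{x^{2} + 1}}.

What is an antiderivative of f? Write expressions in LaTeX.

The substitution u = x^{2} + 1 works: f is exactly (dF/du)*(du/dx) for that inner function.
Check: d/dx[\frac{5 \sqrt{x^{2} + 1}}{2}] = \frac{5 x}{2 \sqrt{x^{2} + 1}} = f(x).

An antiderivative is F(x) = \frac{5 \sqrt{x^{2} + 1}}{2}.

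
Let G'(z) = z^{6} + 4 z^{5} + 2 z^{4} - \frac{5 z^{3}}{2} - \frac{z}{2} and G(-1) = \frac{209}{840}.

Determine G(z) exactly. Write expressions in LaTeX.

The integrand splits into summands that can be handled one at a time.
A general antiderivative is \frac{z^{7}}{7} + \frac{2 z^{6}}{3} + \frac{2 z^{5}}{5} - \frac{5 z^{4}}{8} - \frac{z^{2}}{4} + C.
The condition gives C = \frac{209}{840} - (- \frac{631}{840}) = 1.
So G(z) = \frac{120 z^{7} + 560 z^{6} + 336 z^{5} - 525 z^{4} - 210 z^{2} + 840}{840}.
Check: d/dz[\frac{120 z^{7} + 560 z^{6} + 336 z^{5} - 525 z^{4} - 210 z^{2} + 840}{840}] = z^{6} + 4 z^{5} + 2 z^{4} - \frac{5 z^{3}}{2} - \frac{z}{2} = G'(z).

G(z) = \frac{120 z^{7} + 560 z^{6} + 336 z^{5} - 525 z^{4} - 210 z^{2} + 840}{840}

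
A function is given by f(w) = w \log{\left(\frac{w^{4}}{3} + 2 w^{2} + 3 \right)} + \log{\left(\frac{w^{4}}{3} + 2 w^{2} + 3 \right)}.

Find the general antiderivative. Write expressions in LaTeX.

F(w) = - w^{2} - 4 w + \left(\frac{w^{2}}{2} + w\right) \log{\left(\frac{w^{4}}{3} + 2 w^{2} + 3 \right)} + 3 \log{\left(w^{2} + 3 \right)} + 4 \sqrt{3} \operatorname{atan}{\left(\frac{\sqrt{3} w}{3} \right)} + C

The integrand splits into summands that can be handled one at a time.
Check: d/dw[- w^{2} - 4 w + \left(\frac{w^{2}}{2} + w\right) \log{\left(\frac{w^{4}}{3} + 2 w^{2} + 3 \right)} + 3 \log{\left(w^{2} + 3 \right)} + 4 \sqrt{3} \operatorname{atan}{\left(\frac{\sqrt{3} w}{3} \right)}] = w \log{\left(\frac{w^{4}}{3} + 2 w^{2} + 3 \right)} + \log{\left(\frac{w^{4}}{3} + 2 w^{2} + 3 \right)} = f(w).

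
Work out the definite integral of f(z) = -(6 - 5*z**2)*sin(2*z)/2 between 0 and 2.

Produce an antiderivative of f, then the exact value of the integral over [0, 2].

Antiderivative: F(z) = (-10*z**2*cos(2*z) + 10*z*sin(2*z) + 17*cos(2*z))/8; value = -17/8 + 5*sin(4)/2 - 23*cos(4)/8

A first test for any F(z): its z-derivative must equal f(z) identically.
F(z) = (-10*z**2*cos(2*z) + 10*z*sin(2*z) + 17*cos(2*z))/8 is an antiderivative of f.
Check: d/dz[(-10*z**2*cos(2*z) + 10*z*sin(2*z) + 17*cos(2*z))/8] = 5*z**2*sin(2*z)/2 - 3*sin(2*z), which equals f(z).
F(2) = 5*sin(4)/2 - 23*cos(4)/8; F(0) = 17/8.
Integral = F(2) - F(0) = -17/8 + 5*sin(4)/2 - 23*cos(4)/8.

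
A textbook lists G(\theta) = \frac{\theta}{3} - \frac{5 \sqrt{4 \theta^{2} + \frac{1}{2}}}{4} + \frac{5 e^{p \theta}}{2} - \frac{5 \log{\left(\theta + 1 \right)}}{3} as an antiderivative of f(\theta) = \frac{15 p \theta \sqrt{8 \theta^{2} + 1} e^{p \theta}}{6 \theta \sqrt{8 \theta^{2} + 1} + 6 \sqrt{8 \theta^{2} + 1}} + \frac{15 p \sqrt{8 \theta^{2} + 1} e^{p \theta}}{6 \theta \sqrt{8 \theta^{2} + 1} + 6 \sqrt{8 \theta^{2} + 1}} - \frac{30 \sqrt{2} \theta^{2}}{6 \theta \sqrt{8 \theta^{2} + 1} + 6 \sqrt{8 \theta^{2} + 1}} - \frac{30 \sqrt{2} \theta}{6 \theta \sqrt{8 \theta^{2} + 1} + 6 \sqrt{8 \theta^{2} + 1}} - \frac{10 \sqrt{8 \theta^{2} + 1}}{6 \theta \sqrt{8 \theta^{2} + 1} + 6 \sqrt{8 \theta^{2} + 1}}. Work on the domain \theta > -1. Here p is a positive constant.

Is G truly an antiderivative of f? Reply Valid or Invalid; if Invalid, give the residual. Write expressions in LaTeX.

Invalid: d/d\theta[G] - f = \frac{1}{3}, which is not 0.

d/d\theta[G] = \frac{15 p \theta \sqrt{8 \theta^{2} + 1} e^{p \theta} + 15 p \sqrt{8 \theta^{2} + 1} e^{p \theta} - 30 \sqrt{2} \theta^{2} + 2 \theta \sqrt{8 \theta^{2} + 1} - 30 \sqrt{2} \theta - 8 \sqrt{8 \theta^{2} + 1}}{6 \theta \sqrt{8 \theta^{2} + 1} + 6 \sqrt{8 \theta^{2} + 1}}
d/d\theta[G] - f(\theta) = \frac{1}{3} != 0.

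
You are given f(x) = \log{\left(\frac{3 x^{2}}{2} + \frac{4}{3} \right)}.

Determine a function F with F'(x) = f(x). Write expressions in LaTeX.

Since d/dx undoes antidifferentiation here, F'(x) = f(x) is required of F(x).
Check: d/dx[\frac{3 x \log{\left(\frac{3 x^{2}}{2} + \frac{4}{3} \right)} - 6 x + 4 \sqrt{2} \operatorname{atan}{\left(\frac{3 \sqrt{2} x}{4} \right)}}{3}] = \log{\left(9 x^{2} + 8 \right)} - \log{\left(6 \right)}, which equals f(x).

An antiderivative is F(x) = \frac{3 x \log{\left(\frac{3 x^{2}}{2} + \frac{4}{3} \right)} - 6 x + 4 \sqrt{2} \operatorname{atan}{\left(\frac{3 \sqrt{2} x}{4} \right)}}{3}.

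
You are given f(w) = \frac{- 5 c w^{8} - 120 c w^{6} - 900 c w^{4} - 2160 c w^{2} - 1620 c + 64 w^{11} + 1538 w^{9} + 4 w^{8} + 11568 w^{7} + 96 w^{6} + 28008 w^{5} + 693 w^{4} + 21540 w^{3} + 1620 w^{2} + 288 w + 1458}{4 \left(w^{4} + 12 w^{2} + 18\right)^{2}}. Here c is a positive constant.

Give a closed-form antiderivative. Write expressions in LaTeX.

A first test for any F(w): its w-derivative must equal f(w) identically.
Check: d/dw[\frac{- 5 c w^{5} - 60 c w^{3} - 90 c w + 16 w^{8} + 193 w^{6} + 4 w^{5} + 303 w^{4} + 48 w^{3} + 54 w^{2} + 81 w + 69}{4 w^{4} + 48 w^{2} + 72}] = \frac{- 5 c w^{8} - 120 c w^{6} - 900 c w^{4} - 2160 c w^{2} - 1620 c + 64 w^{11} + 1538 w^{9} + 4 w^{8} + 11568 w^{7} + 96 w^{6} + 28008 w^{5} + 693 w^{4} + 21540 w^{3} + 1620 w^{2} + 288 w + 1458}{4 w^{8} + 96 w^{6} + 720 w^{4} + 1728 w^{2} + 1296}, which equals f(w).

An antiderivative is F(w) = \frac{- 5 c w^{5} - 60 c w^{3} - 90 c w + 16 w^{8} + 193 w^{6} + 4 w^{5} + 303 w^{4} + 48 w^{3} + 54 w^{2} + 81 w + 69}{4 w^{4} + 48 w^{2} + 72}.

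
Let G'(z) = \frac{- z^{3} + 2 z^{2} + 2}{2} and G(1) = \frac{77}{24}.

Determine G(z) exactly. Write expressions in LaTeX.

Recover the given G'(z) by differentiating a candidate G(z); any mismatch rules it out.
A general antiderivative is - \frac{z^{4}}{8} + \frac{z^{3}}{3} + z + C.
The condition gives C = \frac{77}{24} - (\frac{29}{24}) = 2.
So G(z) = - \frac{z^{4}}{8} + \frac{z^{3}}{3} + z + 2.
Check: d/dz[- \frac{z^{4}}{8} + \frac{z^{3}}{3} + z + 2] = - \frac{z^{3}}{2} + z^{2} + 1, which equals G'(z).

G(z) = - \frac{z^{4}}{8} + \frac{z^{3}}{3} + z + 2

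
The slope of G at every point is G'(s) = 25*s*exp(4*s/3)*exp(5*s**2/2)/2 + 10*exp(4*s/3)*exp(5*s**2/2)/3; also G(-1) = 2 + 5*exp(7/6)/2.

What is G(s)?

The substitution u = 5*s**2/2 + 4*s/3 works: G'(s) is exactly (dG/du)*(du/ds) for that inner function.
A general antiderivative is 5*exp(5*s**2/2 + 4*s/3)/2 + C.
The condition gives C = 2 + 5*exp(7/6)/2 - (5*exp(7/6)/2) = 2.
So G(s) = (5*exp(5*s**2/2 + 4*s/3) + 4)/2.
Check: d/ds[(5*exp(5*s**2/2 + 4*s/3) + 4)/2] = 25*s*exp(4*s/3)*exp(5*s**2/2)/2 + 10*exp(4*s/3)*exp(5*s**2/2)/3 = G'(s).

G(s) = (5*exp(5*s**2/2 + 4*s/3) + 4)/2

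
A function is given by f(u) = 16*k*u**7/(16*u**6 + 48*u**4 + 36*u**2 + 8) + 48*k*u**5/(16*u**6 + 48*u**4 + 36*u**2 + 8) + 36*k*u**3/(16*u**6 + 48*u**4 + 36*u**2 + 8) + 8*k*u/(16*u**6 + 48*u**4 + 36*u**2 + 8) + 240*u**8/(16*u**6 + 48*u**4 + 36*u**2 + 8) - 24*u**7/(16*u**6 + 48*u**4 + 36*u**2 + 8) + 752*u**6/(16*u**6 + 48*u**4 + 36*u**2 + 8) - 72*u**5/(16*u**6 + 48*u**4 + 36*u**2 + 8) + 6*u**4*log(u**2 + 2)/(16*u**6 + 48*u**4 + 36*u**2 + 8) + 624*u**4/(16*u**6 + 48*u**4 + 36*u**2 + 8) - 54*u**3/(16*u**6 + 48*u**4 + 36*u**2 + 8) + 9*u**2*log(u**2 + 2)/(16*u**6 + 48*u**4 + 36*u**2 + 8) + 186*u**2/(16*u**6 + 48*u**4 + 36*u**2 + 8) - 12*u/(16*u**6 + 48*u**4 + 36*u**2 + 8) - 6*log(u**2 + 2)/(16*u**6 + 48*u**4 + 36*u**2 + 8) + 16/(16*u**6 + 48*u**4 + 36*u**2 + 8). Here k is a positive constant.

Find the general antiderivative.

F(u) = (4*k*u**4 + 2*k*u**2 + 40*u**5 - 6*u**4 + 36*u**3 - 3*u**2 - 3*u*log(u**2 + 2) + 8*u)/(8*u**2 + 4) + C

Integrate term by term and add the pieces.
Check: d/du[(4*k*u**4 + 2*k*u**2 + 40*u**5 - 6*u**4 + 36*u**3 - 3*u**2 - 3*u*log(u**2 + 2) + 8*u)/(8*u**2 + 4)] = (16*k*u**7 + 48*k*u**5 + 36*k*u**3 + 8*k*u + 240*u**8 - 24*u**7 + 752*u**6 - 72*u**5 + 6*u**4*log(u**2 + 2) + 624*u**4 - 54*u**3 + 9*u**2*log(u**2 + 2) + 186*u**2 - 12*u - 6*log(u**2 + 2) + 16)/(16*u**6 + 48*u**4 + 36*u**2 + 8), which equals f(u).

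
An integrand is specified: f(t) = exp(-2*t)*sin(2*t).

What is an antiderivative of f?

An antiderivative is F(t) = -exp(-2*t)*sin(2*t)/4 - exp(-2*t)*cos(2*t)/4.

Recover f(t) by differentiating a candidate F(t); any mismatch rules it out.
Check: d/dt[-exp(-2*t)*sin(2*t)/4 - exp(-2*t)*cos(2*t)/4] = exp(-2*t)*sin(2*t) = f(t).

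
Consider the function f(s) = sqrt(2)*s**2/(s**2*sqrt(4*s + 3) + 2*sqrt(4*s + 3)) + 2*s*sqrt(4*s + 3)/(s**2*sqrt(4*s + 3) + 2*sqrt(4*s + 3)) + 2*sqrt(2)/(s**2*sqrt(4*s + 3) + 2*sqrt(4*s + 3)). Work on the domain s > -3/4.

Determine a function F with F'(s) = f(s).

An antiderivative is F(s) = (sqrt(2)*sqrt(4*s + 3) + 2*log(s**2 + 2))/2.

The integrand splits into summands that can be handled one at a time.
Check: d/ds[(sqrt(2)*sqrt(4*s + 3) + 2*log(s**2 + 2))/2] = (sqrt(2)*s**2 + 2*s*sqrt(4*s + 3) + 2*sqrt(2))/(s**2*sqrt(4*s + 3) + 2*sqrt(4*s + 3)), which equals f(s).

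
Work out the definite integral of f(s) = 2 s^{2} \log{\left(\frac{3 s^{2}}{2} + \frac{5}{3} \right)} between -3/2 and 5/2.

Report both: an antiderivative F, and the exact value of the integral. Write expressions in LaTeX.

Antiderivative: F(s) = \frac{2 \left(27 s^{3} \log{\left(\frac{3 s^{2}}{2} + \frac{5}{3} \right)} - 18 s^{3} + 60 s - 20 \sqrt{10} \operatorname{atan}{\left(\frac{3 \sqrt{10} s}{10} \right)}\right)}{81}; value = - \frac{68}{27} - \frac{40 \sqrt{10} \operatorname{atan}{\left(\frac{3 \sqrt{10}}{4} \right)}}{81} - \frac{40 \sqrt{10} \operatorname{atan}{\left(\frac{9 \sqrt{10}}{20} \right)}}{81} + \frac{9 \log{\left(\frac{121}{24} \right)}}{4} + \frac{125 \log{\left(\frac{265}{24} \right)}}{12}

Whatever form F(s) takes, F'(s) = f(s) is non-negotiable.
F(s) = \frac{2 \left(27 s^{3} \log{\left(\frac{3 s^{2}}{2} + \frac{5}{3} \right)} - 18 s^{3} + 60 s - 20 \sqrt{10} \operatorname{atan}{\left(\frac{3 \sqrt{10} s}{10} \right)}\right)}{81} is an antiderivative of f.
Check: d/ds[\frac{2 \left(27 s^{3} \log{\left(\frac{3 s^{2}}{2} + \frac{5}{3} \right)} - 18 s^{3} + 60 s - 20 \sqrt{10} \operatorname{atan}{\left(\frac{3 \sqrt{10} s}{10} \right)}\right)}{81}] = 2 s^{2} \log{\left(9 s^{2} + 10 \right)} - 2 s^{2} \log{\left(6 \right)}, which equals f(s).
F(5/2) = - \frac{175}{54} - \frac{40 \sqrt{10} \operatorname{atan}{\left(\frac{3 \sqrt{10}}{4} \right)}}{81} + \frac{125 \log{\left(\frac{265}{24} \right)}}{12}; F(-3/2) = - \frac{9 \log{\left(\frac{121}{24} \right)}}{4} - \frac{13}{18} + \frac{40 \sqrt{10} \operatorname{atan}{\left(\frac{9 \sqrt{10}}{20} \right)}}{81}.
Integral = F(5/2) - F(-3/2) = - \frac{68}{27} - \frac{40 \sqrt{10} \operatorname{atan}{\left(\frac{3 \sqrt{10}}{4} \right)}}{81} - \frac{40 \sqrt{10} \operatorname{atan}{\left(\frac{9 \sqrt{10}}{20} \right)}}{81} + \frac{9 \log{\left(\frac{121}{24} \right)}}{4} + \frac{125 \log{\left(\frac{265}{24} \right)}}{12}.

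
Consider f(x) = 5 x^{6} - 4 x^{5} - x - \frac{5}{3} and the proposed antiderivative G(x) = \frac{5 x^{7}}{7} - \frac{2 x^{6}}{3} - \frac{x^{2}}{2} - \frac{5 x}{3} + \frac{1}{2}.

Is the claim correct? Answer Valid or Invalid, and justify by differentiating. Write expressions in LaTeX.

d/dx[G] = 5 x^{6} - 4 x^{5} - x - \frac{5}{3}
This equals f(x) exactly, so the claim holds.

Valid: G'(x) = f(x).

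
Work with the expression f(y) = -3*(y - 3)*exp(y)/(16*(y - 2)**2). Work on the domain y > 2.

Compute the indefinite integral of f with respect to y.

F(y) = -3*exp(y)/(16*(y - 2)) + C

f has the shape u'v + uv' for u = -3/(8*(2*y - 4)) and v = exp(y) — it is the derivative of the product u*v.
Check: d/dy[-3*exp(y)/(16*(y - 2))] = (-3*y*exp(y) + 9*exp(y))/(16*y**2 - 64*y + 64), which equals f(y).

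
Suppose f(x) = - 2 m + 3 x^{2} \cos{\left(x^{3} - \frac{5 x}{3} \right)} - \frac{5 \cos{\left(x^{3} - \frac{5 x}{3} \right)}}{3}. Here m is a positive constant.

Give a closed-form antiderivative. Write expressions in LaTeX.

An antiderivative is F(x) = - 2 m x + \sin{\left(x^{3} - \frac{5 x}{3} \right)}.

Integrate term by term and add the pieces.
Check: d/dx[- 2 m x + \sin{\left(x^{3} - \frac{5 x}{3} \right)}] = - 2 m + 3 x^{2} \cos{\left(x^{3} - \frac{5 x}{3} \right)} - \frac{5 \cos{\left(x^{3} - \frac{5 x}{3} \right)}}{3} = f(x).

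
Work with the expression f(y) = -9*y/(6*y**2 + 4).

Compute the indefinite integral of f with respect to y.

f matches the chain-rule pattern g'(h)*h' with inner function h(y) = 2*y**2 + 4/3; substituting u = h(y) collapses the integral.
Check: d/dy[-3*log(2*y**2 + 4/3)/4] = -9*y/(6*y**2 + 4) = f(y).

F(y) = -3*log(2*y**2 + 4/3)/4 + C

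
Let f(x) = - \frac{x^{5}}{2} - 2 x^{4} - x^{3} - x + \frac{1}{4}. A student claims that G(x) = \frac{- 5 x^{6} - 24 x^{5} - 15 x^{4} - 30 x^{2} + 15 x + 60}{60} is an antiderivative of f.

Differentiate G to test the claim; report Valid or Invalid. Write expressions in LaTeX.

d/dx[G] = - \frac{x^{5}}{2} - 2 x^{4} - x^{3} - x + \frac{1}{4}
This equals f(x) exactly, so the claim holds.

Valid: G'(x) = f(x).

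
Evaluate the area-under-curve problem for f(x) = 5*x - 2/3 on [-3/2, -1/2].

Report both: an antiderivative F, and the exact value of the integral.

Antiderivative: F(x) = 5*x**2/2 - 2*x/3; value = -17/3

Check any antiderivative F(x) by computing F'(x) and comparing it with f(x).
F(x) = 5*x**2/2 - 2*x/3 is an antiderivative of f.
Check: d/dx[5*x**2/2 - 2*x/3] = 5*x - 2/3 = f(x).
F(-1/2) = 23/24; F(-3/2) = 53/8.
Integral = F(-1/2) - F(-3/2) = -17/3.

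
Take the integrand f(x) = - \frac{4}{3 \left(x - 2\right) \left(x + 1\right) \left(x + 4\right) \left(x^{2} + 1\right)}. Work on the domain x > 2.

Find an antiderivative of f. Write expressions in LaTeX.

An antiderivative is F(x) = - \frac{2 \log{\left(x - 2 \right)}}{135} + \frac{2 \log{\left(x + 1 \right)}}{27} - \frac{2 \log{\left(x + 4 \right)}}{459} - \frac{7 \log{\left(x^{2} + 1 \right)}}{255} + \frac{22 \operatorname{atan}{\left(x \right)}}{255}.

Factor the denominator (3 \left(x - 2\right) \left(x + 1\right) \left(x + 4\right) \left(x^{2} + 1\right)) and decompose: f = - \frac{2 \left(7 x - 11\right)}{255 \left(x^{2} + 1\right)} - \frac{2}{459 \left(x + 4\right)} + \frac{2}{27 \left(x + 1\right)} - \frac{2}{135 \left(x - 2\right)}; each piece integrates to a log, atan, or power term.
Check: d/dx[- \frac{2 \log{\left(x - 2 \right)}}{135} + \frac{2 \log{\left(x + 1 \right)}}{27} - \frac{2 \log{\left(x + 4 \right)}}{459} - \frac{7 \log{\left(x^{2} + 1 \right)}}{255} + \frac{22 \operatorname{atan}{\left(x \right)}}{255}] = - \frac{4}{3 x^{5} + 9 x^{4} - 15 x^{3} - 15 x^{2} - 18 x - 24}, which equals f(x).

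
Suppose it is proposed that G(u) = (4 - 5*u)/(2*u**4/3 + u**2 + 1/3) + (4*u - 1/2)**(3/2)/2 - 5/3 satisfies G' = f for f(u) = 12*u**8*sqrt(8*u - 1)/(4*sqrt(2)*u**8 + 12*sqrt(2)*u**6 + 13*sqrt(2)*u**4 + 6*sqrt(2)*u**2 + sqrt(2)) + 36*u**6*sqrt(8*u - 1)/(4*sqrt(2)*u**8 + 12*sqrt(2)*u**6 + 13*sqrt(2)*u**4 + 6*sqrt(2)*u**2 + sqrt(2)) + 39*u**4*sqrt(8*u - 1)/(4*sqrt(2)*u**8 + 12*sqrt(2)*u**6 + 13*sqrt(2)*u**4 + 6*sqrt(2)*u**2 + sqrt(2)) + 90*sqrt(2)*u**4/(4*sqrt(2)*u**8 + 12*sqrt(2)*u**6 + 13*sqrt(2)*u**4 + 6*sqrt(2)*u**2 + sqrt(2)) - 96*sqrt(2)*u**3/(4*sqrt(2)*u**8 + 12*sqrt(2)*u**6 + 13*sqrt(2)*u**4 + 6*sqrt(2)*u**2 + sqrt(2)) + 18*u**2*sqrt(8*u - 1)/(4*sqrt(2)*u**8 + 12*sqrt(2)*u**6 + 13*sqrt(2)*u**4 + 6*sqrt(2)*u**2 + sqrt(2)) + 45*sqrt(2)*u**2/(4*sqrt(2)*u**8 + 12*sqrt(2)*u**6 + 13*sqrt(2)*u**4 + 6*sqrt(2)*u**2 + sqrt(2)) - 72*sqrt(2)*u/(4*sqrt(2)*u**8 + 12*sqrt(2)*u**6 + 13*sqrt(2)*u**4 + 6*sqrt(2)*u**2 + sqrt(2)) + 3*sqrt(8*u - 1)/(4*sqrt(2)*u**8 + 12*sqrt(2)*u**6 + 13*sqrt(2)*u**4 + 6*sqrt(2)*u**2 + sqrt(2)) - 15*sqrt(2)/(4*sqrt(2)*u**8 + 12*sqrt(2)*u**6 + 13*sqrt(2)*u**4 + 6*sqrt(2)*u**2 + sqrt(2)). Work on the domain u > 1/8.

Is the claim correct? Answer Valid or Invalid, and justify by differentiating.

Valid - differentiating G returns exactly f.

d/du[G] = (12*u**8*sqrt(8*u - 1) + 36*u**6*sqrt(8*u - 1) + 39*u**4*sqrt(8*u - 1) + 90*sqrt(2)*u**4 - 96*sqrt(2)*u**3 + 18*u**2*sqrt(8*u - 1) + 45*sqrt(2)*u**2 - 72*sqrt(2)*u + 3*sqrt(8*u - 1) - 15*sqrt(2))/(4*sqrt(2)*u**8 + 12*sqrt(2)*u**6 + 13*sqrt(2)*u**4 + 6*sqrt(2)*u**2 + sqrt(2))
This equals f(u) exactly, so the claim holds.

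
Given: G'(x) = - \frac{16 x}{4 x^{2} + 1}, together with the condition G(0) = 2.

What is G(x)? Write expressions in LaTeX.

G(x) = 2 - 2 \log{\left(4 x^{2} + 1 \right)}

The substitution u = 4 x^{2} + 1 works: G'(x) is exactly (dG/du)*(du/dx) for that inner function.
A general antiderivative is - 2 \log{\left(4 x^{2} + 1 \right)} + C.
The condition gives C = 2 - (0) = 2.
So G(x) = 2 - 2 \log{\left(4 x^{2} + 1 \right)}.
Check: d/dx[2 - 2 \log{\left(4 x^{2} + 1 \right)}] = - \frac{16 x}{4 x^{2} + 1} = G'(x).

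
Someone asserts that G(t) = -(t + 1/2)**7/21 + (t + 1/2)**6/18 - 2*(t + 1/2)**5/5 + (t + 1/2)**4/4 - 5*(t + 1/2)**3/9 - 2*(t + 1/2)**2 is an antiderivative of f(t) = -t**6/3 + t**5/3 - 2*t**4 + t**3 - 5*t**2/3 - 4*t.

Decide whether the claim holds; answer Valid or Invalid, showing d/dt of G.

Invalid: d/dt[G] - f = -t**5 - 5*t**4/12 - 4*t**3 - 67*t**2/48 - 15*t/8 - 463/192, which is not 0.

d/dt[G] = -t**6/3 - 2*t**5/3 - 29*t**4/12 - 3*t**3 - 49*t**2/16 - 47*t/8 - 463/192
d/dt[G] - f(t) = -t**5 - 5*t**4/12 - 4*t**3 - 67*t**2/48 - 15*t/8 - 463/192 != 0.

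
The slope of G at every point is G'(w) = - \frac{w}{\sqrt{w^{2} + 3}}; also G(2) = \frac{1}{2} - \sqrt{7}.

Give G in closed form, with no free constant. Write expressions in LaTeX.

G(w) = \frac{1}{2} - \sqrt{w^{2} + 3}

G'(w) matches the chain-rule pattern g'(h)*h' with inner function h(w) = w^{2} + 3; substituting u = h(w) collapses the integral.
A general antiderivative is - \sqrt{w^{2} + 3} + C.
The condition gives C = \frac{1}{2} - \sqrt{7} - (- \sqrt{7}) = \frac{1}{2}.
So G(w) = \frac{1}{2} - \sqrt{w^{2} + 3}.
Check: d/dw[\frac{1}{2} - \sqrt{w^{2} + 3}] = - \frac{w}{\sqrt{w^{2} + 3}} = G'(w).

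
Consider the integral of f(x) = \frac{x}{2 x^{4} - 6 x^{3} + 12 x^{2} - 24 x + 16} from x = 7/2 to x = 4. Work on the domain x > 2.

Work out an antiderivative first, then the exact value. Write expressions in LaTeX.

Antiderivative: F(x) = \frac{\log{\left(x - 2 \right)}}{8} - \frac{\log{\left(x - 1 \right)}}{10} - \frac{\log{\left(x^{2} + 4 \right)}}{80} - \frac{3 \operatorname{atan}{\left(\frac{x}{2} \right)}}{40}; value = - \frac{\log{\left(3 \right)}}{10} - \frac{3 \operatorname{atan}{\left(2 \right)}}{40} - \frac{\log{\left(\frac{3}{2} \right)}}{8} - \frac{\log{\left(20 \right)}}{80} + \frac{\log{\left(\frac{65}{4} \right)}}{80} + \frac{3 \operatorname{atan}{\left(\frac{7}{4} \right)}}{40} + \frac{\log{\left(2 \right)}}{8} + \frac{\log{\left(\frac{5}{2} \right)}}{10}

Factor the denominator (2 \left(x - 2\right) \left(x - 1\right) \left(x^{2} + 4\right)) and decompose: f = - \frac{x + 6}{40 \left(x^{2} + 4\right)} - \frac{1}{10 \left(x - 1\right)} + \frac{1}{8 \left(x - 2\right)}; each piece integrates to a log, atan, or power term.
F(x) = \frac{\log{\left(x - 2 \right)}}{8} - \frac{\log{\left(x - 1 \right)}}{10} - \frac{\log{\left(x^{2} + 4 \right)}}{80} - \frac{3 \operatorname{atan}{\left(\frac{x}{2} \right)}}{40} is an antiderivative of f.
Check: d/dx[\frac{\log{\left(x - 2 \right)}}{8} - \frac{\log{\left(x - 1 \right)}}{10} - \frac{\log{\left(x^{2} + 4 \right)}}{80} - \frac{3 \operatorname{atan}{\left(\frac{x}{2} \right)}}{40}] = \frac{x}{2 x^{4} - 6 x^{3} + 12 x^{2} - 24 x + 16} = f(x).
F(4) = - \frac{\log{\left(3 \right)}}{10} - \frac{3 \operatorname{atan}{\left(2 \right)}}{40} - \frac{\log{\left(20 \right)}}{80} + \frac{\log{\left(2 \right)}}{8}; F(7/2) = - \frac{\log{\left(\frac{5}{2} \right)}}{10} - \frac{3 \operatorname{atan}{\left(\frac{7}{4} \right)}}{40} - \frac{\log{\left(\frac{65}{4} \right)}}{80} + \frac{\log{\left(\frac{3}{2} \right)}}{8}.
Integral = F(4) - F(7/2) = - \frac{\log{\left(3 \right)}}{10} - \frac{3 \operatorname{atan}{\left(2 \right)}}{40} - \frac{\log{\left(\frac{3}{2} \right)}}{8} - \frac{\log{\left(20 \right)}}{80} + \frac{\log{\left(\frac{65}{4} \right)}}{80} + \frac{3 \operatorname{atan}{\left(\frac{7}{4} \right)}}{40} + \frac{\log{\left(2 \right)}}{8} + \frac{\log{\left(\frac{5}{2} \right)}}{10}.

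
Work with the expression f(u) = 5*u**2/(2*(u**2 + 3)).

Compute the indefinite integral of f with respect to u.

Differentiate the proposed F(u) back; it has to land on f(u) exactly.
Check: d/du[5*u/2 - 5*sqrt(3)*atan(sqrt(3)*u/3)/2] = 5*u**2/(2*u**2 + 6), which equals f(u).

F(u) = 5*u/2 - 5*sqrt(3)*atan(sqrt(3)*u/3)/2 + C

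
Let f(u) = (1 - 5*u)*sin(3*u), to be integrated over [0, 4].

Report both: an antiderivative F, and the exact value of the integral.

Antiderivative: F(u) = (15*u*cos(3*u) - 5*sin(3*u) - 3*cos(3*u))/9; value = -5*sin(12)/9 + 1/3 + 19*cos(12)/3

Recover f(u) by differentiating a candidate F(u); any mismatch rules it out.
F(u) = (15*u*cos(3*u) - 5*sin(3*u) - 3*cos(3*u))/9 is an antiderivative of f.
Check: d/du[(15*u*cos(3*u) - 5*sin(3*u) - 3*cos(3*u))/9] = -5*u*sin(3*u) + sin(3*u), which equals f(u).
F(4) = -5*sin(12)/9 + 19*cos(12)/3; F(0) = -1/3.
Integral = F(4) - F(0) = -5*sin(12)/9 + 1/3 + 19*cos(12)/3.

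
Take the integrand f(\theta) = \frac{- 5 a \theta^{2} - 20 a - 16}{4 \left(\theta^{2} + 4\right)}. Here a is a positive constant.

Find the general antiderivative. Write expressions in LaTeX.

An antiderivative F(\theta) passes only if d/d\theta[F] lands on f(\theta) exactly.
Check: d/d\theta[- \frac{5 a \theta}{4} - 2 \operatorname{atan}{\left(\frac{\theta}{2} \right)}] = \frac{- 5 a \theta^{2} - 20 a - 16}{4 \theta^{2} + 16}, which equals f(\theta).

F(\theta) = - \frac{5 a \theta}{4} - 2 \operatorname{atan}{\left(\frac{\theta}{2} \right)} + C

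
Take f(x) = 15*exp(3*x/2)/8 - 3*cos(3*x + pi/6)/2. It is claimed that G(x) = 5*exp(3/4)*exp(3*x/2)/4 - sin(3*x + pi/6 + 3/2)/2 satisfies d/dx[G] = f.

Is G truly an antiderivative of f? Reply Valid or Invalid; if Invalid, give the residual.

Invalid: d/dx[G] - f = -15*exp(3*x/2)/8 + 15*exp(3/4)*exp(3*x/2)/8 + 3*cos(3*x + pi/6)/2 - 3*cos(3*x + pi/6 + 3/2)/2, which is not 0.

d/dx[G] = 15*exp(3/4)*exp(3*x/2)/8 - 3*cos(3*x + pi/6 + 3/2)/2
d/dx[G] - f(x) = -15*exp(3*x/2)/8 + 15*exp(3/4)*exp(3*x/2)/8 + 3*cos(3*x + pi/6)/2 - 3*cos(3*x + pi/6 + 3/2)/2 != 0.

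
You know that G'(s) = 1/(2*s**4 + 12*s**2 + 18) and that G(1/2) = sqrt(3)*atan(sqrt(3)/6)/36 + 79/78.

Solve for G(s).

G(s) = (36*s**2 + 3*s + sqrt(3)*(s**2 + 3)*atan(sqrt(3)*s/3) + 108)/(36*(s**2 + 3))

Any candidate G(s) must reproduce the stated G'(s) exactly.
A general antiderivative is s/(12*s**2 + 36) + sqrt(3)*atan(sqrt(3)*s/3)/36 + C.
The condition gives C = sqrt(3)*atan(sqrt(3)/6)/36 + 79/78 - (1/78 + sqrt(3)*atan(sqrt(3)/6)/36) = 1.
So G(s) = (36*s**2 + 3*s + sqrt(3)*(s**2 + 3)*atan(sqrt(3)*s/3) + 108)/(36*(s**2 + 3)).
Check: d/ds[(36*s**2 + 3*s + sqrt(3)*(s**2 + 3)*atan(sqrt(3)*s/3) + 108)/(36*(s**2 + 3))] = 1/(2*s**4 + 12*s**2 + 18) = G'(s).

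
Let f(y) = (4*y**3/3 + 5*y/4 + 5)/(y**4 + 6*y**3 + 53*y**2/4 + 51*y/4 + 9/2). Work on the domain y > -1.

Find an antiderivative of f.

An antiderivative is F(y) = (58*y*log(y + 1) - 246*y*log(y + 3/2) + 196*y*log(y + 2) + 87*log(y + 1) - 369*log(y + 3/2) + 294*log(y + 2) - 33)/(3*(2*y + 3)).

The denominator factors as 3*(y + 1)*(y + 2)*(2*y + 3)**2; partial fractions split f into directly integrable pieces: -82/(2*y + 3) + 22/(2*y + 3)**2 + 98/(3*(y + 2)) + 29/(3*(y + 1)).
Check: d/dy[(58*y*log(y + 1) - 246*y*log(y + 3/2) + 196*y*log(y + 2) + 87*log(y + 1) - 369*log(y + 3/2) + 294*log(y + 2) - 33)/(3*(2*y + 3))] = (16*y**3 + 15*y + 60)/(12*y**4 + 72*y**3 + 159*y**2 + 153*y + 54), which equals f(y).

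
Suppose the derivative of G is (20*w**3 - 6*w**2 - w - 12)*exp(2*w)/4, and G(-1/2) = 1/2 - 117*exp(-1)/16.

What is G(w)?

G'(w) has the shape u'v + uv' for u = 5*w**3/2 - 9*w**2/2 + 35*w/8 - 59/16 and v = exp(2*w) — it is the derivative of the product u*v.
A general antiderivative is (40*w**3 - 72*w**2 + 70*w - 59)*exp(2*w)/16 + C.
The condition gives C = 1/2 - 117*exp(-1)/16 - (-117*exp(-1)/16) = 1/2.
So G(w) = 5*w**3*exp(2*w)/2 - 9*w**2*exp(2*w)/2 + 35*w*exp(2*w)/8 - 59*exp(2*w)/16 + 1/2.
Check: d/dw[5*w**3*exp(2*w)/2 - 9*w**2*exp(2*w)/2 + 35*w*exp(2*w)/8 - 59*exp(2*w)/16 + 1/2] = 5*w**3*exp(2*w) - 3*w**2*exp(2*w)/2 - w*exp(2*w)/4 - 3*exp(2*w), which equals G'(w).

G(w) = 5*w**3*exp(2*w)/2 - 9*w**2*exp(2*w)/2 + 35*w*exp(2*w)/8 - 59*exp(2*w)/16 + 1/2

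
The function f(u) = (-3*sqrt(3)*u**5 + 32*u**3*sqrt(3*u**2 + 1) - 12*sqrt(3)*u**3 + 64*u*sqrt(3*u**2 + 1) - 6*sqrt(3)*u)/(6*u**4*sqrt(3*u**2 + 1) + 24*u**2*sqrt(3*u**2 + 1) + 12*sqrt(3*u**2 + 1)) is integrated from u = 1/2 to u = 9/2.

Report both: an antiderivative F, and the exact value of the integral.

Antiderivative: F(u) = -sqrt(4*u**2 + 4/3)/4 + 4*log(u**4 + 4*u**2 + 2)/3; value = -sqrt(741)/12 - 4*log(49/16)/3 + sqrt(21)/12 + 4*log(7889/16)/3

An antiderivative F(u) passes only if d/du[F] lands on f(u) exactly.
F(u) = -sqrt(4*u**2 + 4/3)/4 + 4*log(u**4 + 4*u**2 + 2)/3 is an antiderivative of f.
Check: d/du[-sqrt(4*u**2 + 4/3)/4 + 4*log(u**4 + 4*u**2 + 2)/3] = (-3*sqrt(3)*u**5 + 32*u**3*sqrt(3*u**2 + 1) - 12*sqrt(3)*u**3 + 64*u*sqrt(3*u**2 + 1) - 6*sqrt(3)*u)/(6*u**4*sqrt(3*u**2 + 1) + 24*u**2*sqrt(3*u**2 + 1) + 12*sqrt(3*u**2 + 1)) = f(u).
F(9/2) = -sqrt(741)/12 + 4*log(7889/16)/3; F(1/2) = -sqrt(21)/12 + 4*log(49/16)/3.
Integral = F(9/2) - F(1/2) = -sqrt(741)/12 - 4*log(49/16)/3 + sqrt(21)/12 + 4*log(7889/16)/3.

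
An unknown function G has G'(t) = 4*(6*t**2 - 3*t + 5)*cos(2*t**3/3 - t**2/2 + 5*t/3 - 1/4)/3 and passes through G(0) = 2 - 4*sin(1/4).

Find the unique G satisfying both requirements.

G'(t) matches the chain-rule pattern g'(h)*h' with inner function h(t) = 2*t**3/3 - t**2/2 + 5*t/3 - 1/4; substituting u = h(t) collapses the integral.
A general antiderivative is 4*sin(2*t**3/3 - t**2/2 + 5*t/3 - 1/4) + C.
The condition gives C = 2 - 4*sin(1/4) - (-4*sin(1/4)) = 2.
So G(t) = 4*sin(2*t**3/3 - t**2/2 + 5*t/3 - 1/4) + 2.
Check: d/dt[4*sin(2*t**3/3 - t**2/2 + 5*t/3 - 1/4) + 2] = 8*t**2*cos(2*t**3/3 - t**2/2 + 5*t/3 - 1/4) - 4*t*cos(2*t**3/3 - t**2/2 + 5*t/3 - 1/4) + 20*cos(2*t**3/3 - t**2/2 + 5*t/3 - 1/4)/3, which equals G'(t).

G(t) = 4*sin(2*t**3/3 - t**2/2 + 5*t/3 - 1/4) + 2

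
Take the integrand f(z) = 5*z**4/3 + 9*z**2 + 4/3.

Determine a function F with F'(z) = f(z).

Integrate term by term and add the pieces.
Check: d/dz[z*(z**4 + 9*z**2 + 4)/3] = 5*z**4/3 + 9*z**2 + 4/3 = f(z).

An antiderivative is F(z) = z*(z**4 + 9*z**2 + 4)/3.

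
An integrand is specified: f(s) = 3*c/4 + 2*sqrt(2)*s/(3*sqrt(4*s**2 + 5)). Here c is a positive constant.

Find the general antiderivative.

F(s) = 3*c*s/4 + sqrt(2*s**2 + 5/2)/3 + C

Recover f(s) by differentiating a candidate F(s); any mismatch rules it out.
Check: d/ds[3*c*s/4 + sqrt(2*s**2 + 5/2)/3] = (9*c*sqrt(4*s**2 + 5) + 8*sqrt(2)*s)/(12*sqrt(4*s**2 + 5)), which equals f(s).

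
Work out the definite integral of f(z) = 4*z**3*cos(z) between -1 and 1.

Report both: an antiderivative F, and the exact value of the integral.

For F(z) to be correct the identity F'(z) - f(z) = 0 must hold.
F(z) = 4*z**3*sin(z) + 12*z**2*cos(z) - 24*z*sin(z) - 24*cos(z) is an antiderivative of f.
Check: d/dz[4*z**3*sin(z) + 12*z**2*cos(z) - 24*z*sin(z) - 24*cos(z)] = 4*z**3*cos(z) = f(z).
F(1) = -20*sin(1) - 12*cos(1); F(-1) = -20*sin(1) - 12*cos(1).
Integral = F(1) - F(-1) = 0.

Antiderivative: F(z) = 4*z**3*sin(z) + 12*z**2*cos(z) - 24*z*sin(z) - 24*cos(z); value = 0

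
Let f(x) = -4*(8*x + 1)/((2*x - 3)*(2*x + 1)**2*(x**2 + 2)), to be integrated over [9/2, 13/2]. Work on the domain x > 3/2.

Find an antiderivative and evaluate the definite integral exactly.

Antiderivative: F(x) = -13*log(x - 3/2)/34 + 31*log(x + 1/2)/54 - 44*log(x**2 + 2)/459 + 274*sqrt(2)*atan(sqrt(2)*x/2)/459 + 2/(6*x + 3); value = -439*log(5)/459 - 274*sqrt(2)*atan(9*sqrt(2)/4)/459 - 44*log(177/4)/459 - 2/105 + 44*log(89/4)/459 + 13*log(3)/34 + 31*log(7)/54 + 274*sqrt(2)*atan(13*sqrt(2)/4)/459

The denominator factors as (2*x - 3)*(2*x + 1)**2*(x**2 + 2); partial fractions split f into directly integrable pieces: -4*(22*x - 137)/(459*(x**2 + 2)) + 31/(27*(2*x + 1)) - 4/(3*(2*x + 1)**2) - 13/(17*(2*x - 3)).
F(x) = -13*log(x - 3/2)/34 + 31*log(x + 1/2)/54 - 44*log(x**2 + 2)/459 + 274*sqrt(2)*atan(sqrt(2)*x/2)/459 + 2/(6*x + 3) is an antiderivative of f.
Check: d/dx[-13*log(x - 3/2)/34 + 31*log(x + 1/2)/54 - 44*log(x**2 + 2)/459 + 274*sqrt(2)*atan(sqrt(2)*x/2)/459 + 2/(6*x + 3)] = (-32*x - 4)/(8*x**5 - 4*x**4 + 6*x**3 - 11*x**2 - 20*x - 6), which equals f(x).
F(13/2) = -13*log(5)/34 - 44*log(177/4)/459 + 1/21 + 31*log(7)/54 + 274*sqrt(2)*atan(13*sqrt(2)/4)/459; F(9/2) = -13*log(3)/34 - 44*log(89/4)/459 + 1/15 + 31*log(5)/54 + 274*sqrt(2)*atan(9*sqrt(2)/4)/459.
Integral = F(13/2) - F(9/2) = -439*log(5)/459 - 274*sqrt(2)*atan(9*sqrt(2)/4)/459 - 44*log(177/4)/459 - 2/105 + 44*log(89/4)/459 + 13*log(3)/34 + 31*log(7)/54 + 274*sqrt(2)*atan(13*sqrt(2)/4)/459.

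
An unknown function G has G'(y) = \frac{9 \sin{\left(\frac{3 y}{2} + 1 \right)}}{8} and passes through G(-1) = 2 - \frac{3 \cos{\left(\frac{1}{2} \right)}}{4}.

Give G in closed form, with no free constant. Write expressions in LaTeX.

G(y) = \frac{8 - 3 \cos{\left(\frac{3 y}{2} + 1 \right)}}{4}

The proposed G(y) is checked by its d/dy: the result must match the given G'(y).
A general antiderivative is - \frac{3 \cos{\left(\frac{3 y}{2} + 1 \right)}}{4} + C.
The condition gives C = 2 - \frac{3 \cos{\left(\frac{1}{2} \right)}}{4} - (- \frac{3 \cos{\left(\frac{1}{2} \right)}}{4}) = 2.
So G(y) = \frac{8 - 3 \cos{\left(\frac{3 y}{2} + 1 \right)}}{4}.
Check: d/dy[\frac{8 - 3 \cos{\left(\frac{3 y}{2} + 1 \right)}}{4}] = \frac{9 \sin{\left(\frac{3 y}{2} + 1 \right)}}{8} = G'(y).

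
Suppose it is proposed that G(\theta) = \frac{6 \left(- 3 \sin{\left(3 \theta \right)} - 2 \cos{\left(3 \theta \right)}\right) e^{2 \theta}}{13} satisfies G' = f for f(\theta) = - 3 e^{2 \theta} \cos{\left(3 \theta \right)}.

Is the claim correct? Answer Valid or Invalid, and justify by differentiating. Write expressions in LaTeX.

d/d\theta[G] = - 6 e^{2 \theta} \cos{\left(3 \theta \right)}
d/d\theta[G] - f(\theta) = - 3 e^{2 \theta} \cos{\left(3 \theta \right)} != 0.

Invalid: d/d\theta[G] - f = - 3 e^{2 \theta} \cos{\left(3 \theta \right)}, which is not 0.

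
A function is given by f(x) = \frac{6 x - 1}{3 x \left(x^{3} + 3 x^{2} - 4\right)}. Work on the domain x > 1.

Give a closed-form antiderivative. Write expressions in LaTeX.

An antiderivative is F(x) = \frac{\log{\left(x \right)}}{12} + \frac{5 \log{\left(x - 1 \right)}}{27} - \frac{29 \log{\left(x + 2 \right)}}{108} + \frac{13}{18 x + 36}.

The denominator factors as 3 x \left(x - 1\right) \left(x + 2\right)^{2}; partial fractions split f into directly integrable pieces: - \frac{29}{108 \left(x + 2\right)} - \frac{13}{18 \left(x + 2\right)^{2}} + \frac{5}{27 \left(x - 1\right)} + \frac{1}{12 x}.
Check: d/dx[\frac{\log{\left(x \right)}}{12} + \frac{5 \log{\left(x - 1 \right)}}{27} - \frac{29 \log{\left(x + 2 \right)}}{108} + \frac{13}{18 x + 36}] = \frac{6 x - 1}{3 x^{4} + 9 x^{3} - 12 x}, which equals f(x).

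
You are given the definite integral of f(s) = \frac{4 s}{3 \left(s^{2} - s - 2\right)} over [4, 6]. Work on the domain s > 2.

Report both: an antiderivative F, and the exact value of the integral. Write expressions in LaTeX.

Antiderivative: F(s) = \frac{8 \log{\left(s - 2 \right)}}{9} + \frac{4 \log{\left(s + 1 \right)}}{9}; value = - \frac{4 \log{\left(5 \right)}}{9} - \frac{8 \log{\left(2 \right)}}{9} + \frac{4 \log{\left(7 \right)}}{9} + \frac{8 \log{\left(4 \right)}}{9}

Factor the denominator (3 \left(s - 2\right) \left(s + 1\right)) and decompose: f = \frac{4}{9 \left(s + 1\right)} + \frac{8}{9 \left(s - 2\right)}; each piece integrates to a log, atan, or power term.
F(s) = \frac{8 \log{\left(s - 2 \right)}}{9} + \frac{4 \log{\left(s + 1 \right)}}{9} is an antiderivative of f.
Check: d/ds[\frac{8 \log{\left(s - 2 \right)}}{9} + \frac{4 \log{\left(s + 1 \right)}}{9}] = \frac{4 s}{3 s^{2} - 3 s - 6}, which equals f(s).
F(6) = \frac{4 \log{\left(7 \right)}}{9} + \frac{8 \log{\left(4 \right)}}{9}; F(4) = \frac{8 \log{\left(2 \right)}}{9} + \frac{4 \log{\left(5 \right)}}{9}.
Integral = F(6) - F(4) = - \frac{4 \log{\left(5 \right)}}{9} - \frac{8 \log{\left(2 \right)}}{9} + \frac{4 \log{\left(7 \right)}}{9} + \frac{8 \log{\left(4 \right)}}{9}.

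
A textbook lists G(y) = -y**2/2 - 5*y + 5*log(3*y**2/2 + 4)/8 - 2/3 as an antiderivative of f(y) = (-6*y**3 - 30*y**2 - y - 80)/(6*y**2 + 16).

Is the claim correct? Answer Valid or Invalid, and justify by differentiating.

d/dy[G] = (-12*y**3 - 60*y**2 - 17*y - 160)/(12*y**2 + 32)
d/dy[G] - f(y) = -15*y/(12*y**2 + 32) != 0.

Invalid: d/dy[G] - f = -15*y/(12*y**2 + 32), which is not 0.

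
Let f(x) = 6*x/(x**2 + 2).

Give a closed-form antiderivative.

f matches the chain-rule pattern g'(h)*h' with inner function h(x) = x**2 + 2; substituting u = h(x) collapses the integral.
Check: d/dx[3*log(x**2 + 2)] = 6*x/(x**2 + 2) = f(x).

An antiderivative is F(x) = 3*log(x**2 + 2).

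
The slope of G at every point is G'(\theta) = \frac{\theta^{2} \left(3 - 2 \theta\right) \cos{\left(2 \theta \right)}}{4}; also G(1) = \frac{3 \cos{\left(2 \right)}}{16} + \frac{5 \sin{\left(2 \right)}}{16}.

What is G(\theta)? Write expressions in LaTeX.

Since d/d\theta undoes antidifferentiation here, G(\theta) must give back the stated G'(\theta).
A general antiderivative is - \frac{\theta^{3} \sin{\left(2 \theta \right)}}{4} + \frac{3 \theta^{2} \sin{\left(2 \theta \right)}}{8} - \frac{3 \theta^{2} \cos{\left(2 \theta \right)}}{8} + \frac{3 \theta \sin{\left(2 \theta \right)}}{8} + \frac{3 \theta \cos{\left(2 \theta \right)}}{8} - \frac{3 \sin{\left(2 \theta \right)}}{16} + \frac{3 \cos{\left(2 \theta \right)}}{16} + C.
The condition gives C = \frac{3 \cos{\left(2 \right)}}{16} + \frac{5 \sin{\left(2 \right)}}{16} - (\frac{3 \cos{\left(2 \right)}}{16} + \frac{5 \sin{\left(2 \right)}}{16}) = 0.
So G(\theta) = \frac{- 4 \theta^{3} \sin{\left(2 \theta \right)} + 6 \theta^{2} \sin{\left(2 \theta \right)} - 6 \theta^{2} \cos{\left(2 \theta \right)} + 6 \theta \sin{\left(2 \theta \right)} + 6 \theta \cos{\left(2 \theta \right)} - 3 \sin{\left(2 \theta \right)} + 3 \cos{\left(2 \theta \right)}}{16}.
Check: d/d\theta[\frac{- 4 \theta^{3} \sin{\left(2 \theta \right)} + 6 \theta^{2} \sin{\left(2 \theta \right)} - 6 \theta^{2} \cos{\left(2 \theta \right)} + 6 \theta \sin{\left(2 \theta \right)} + 6 \theta \cos{\left(2 \theta \right)} - 3 \sin{\left(2 \theta \right)} + 3 \cos{\left(2 \theta \right)}}{16}] = - \frac{\theta^{3} \cos{\left(2 \theta \right)}}{2} + \frac{3 \theta^{2} \cos{\left(2 \theta \right)}}{4}, which equals G'(\theta).

G(\theta) = \frac{- 4 \theta^{3} \sin{\left(2 \theta \right)} + 6 \theta^{2} \sin{\left(2 \theta \right)} - 6 \theta^{2} \cos{\left(2 \theta \right)} + 6 \theta \sin{\left(2 \theta \right)} + 6 \theta \cos{\left(2 \theta \right)} - 3 \sin{\left(2 \theta \right)} + 3 \cos{\left(2 \theta \right)}}{16}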